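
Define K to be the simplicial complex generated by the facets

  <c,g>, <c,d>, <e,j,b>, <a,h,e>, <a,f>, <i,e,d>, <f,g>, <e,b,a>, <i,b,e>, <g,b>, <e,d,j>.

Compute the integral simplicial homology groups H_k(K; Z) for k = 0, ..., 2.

H_0 = Z,  H_1 = Z^2,  H_2 = 0.

We work with the vertex ordering a < b < c < d < e < f < g < h < i < j. The simplices of K, each written with vertices in increasing order, are:

  0-simplices (10): a, b, c, d, e, f, g, h, i, j
  1-simplices (17): ab, ae, af, ah, be, bg, bi, bj, cd, cg, de, di, dj, eh, ei, ej, fg
  2-simplices (6): abe, aeh, bei, bej, dei, dej

Hence C_0 ≅ Z^10, C_1 ≅ Z^17, C_2 ≅ Z^6.

∂_1: C_1 → C_0 sends each edge [p,q] (with p < q) to q − p. For instance
  ∂bi = i − b.
As a 10×17 matrix over Z this has rank 9, with invariant factors (1,1,1,1,1,1,1,1,1).

∂_2: C_2 → C_1 acts by ∂[p,q,r] = [q,r] − [p,r] + [p,q]. For instance
  ∂dei = ei − di + de,
  ∂abe = be − ae + ab.
As a 17×6 matrix over Z this has rank 6, with invariant factors (1,1,1,1,1,1).

From H_k ≅ ker(∂_k) / im(∂_{k+1}) we obtain:

  H_0: rank C_0 − rank ∂_1 = 10 − 9 = 1, and the invariant factors of ∂_1 are all 1, so H_0 = Z.
  H_1: rank ker ∂_1 − rank ∂_2 = (17 − 9) − 6 = 2, and the invariant factors of ∂_2 are all 1, so H_1 = Z^2.
  H_2: rank ker ∂_2 − rank ∂_3 = (6 − 6) − 0 = 0, and there is no ∂_3, so H_2 = 0.

As a check, the Euler characteristic is 10 − 17 + 6 = -1, which agrees with 1 − 2 + 0 = -1.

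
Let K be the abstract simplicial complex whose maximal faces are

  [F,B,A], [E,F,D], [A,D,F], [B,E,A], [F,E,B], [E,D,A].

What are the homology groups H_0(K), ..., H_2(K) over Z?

Take the total order A < B < D < E < F on the vertex set. Then K (dimension 2) consists of the simplices:

  0-simplices (5): A, B, D, E, F
  1-simplices (9): AB, AD, AE, AF, BE, BF, DE, DF, EF
  2-simplices (6): ABE, ABF, ADE, ADF, BEF, DEF

giving chain groups C_0 ≅ Z^5, C_1 ≅ Z^9, C_2 ≅ Z^6.

The boundary map ∂_1: C_1 → C_0 is given by ∂[p,q] = [q] − [p].
The 5×9 boundary matrix has rank 4 and Smith normal form diag(1,1,1,1).

Boundary ∂_2: C_2 → C_1 maps a triangle to the signed sum of its edges. For instance
  ∂ADF = DF − AF + AD,
  ∂BEF = EF − BF + BE.
This gives a 9×6 integer matrix of rank 5; reducing to Smith normal form yields diagonal entries (1,1,1,1,1).

Computing H_k = (kernel of ∂_k) / (image of ∂_{k+1}):

  H_0: rank C_0 − rank ∂_1 = 5 − 4 = 1, and the invariant factors of ∂_1 are all 1, so H_0 = Z.
  H_1: rank ker ∂_1 − rank ∂_2 = (9 − 4) − 5 = 0, and the invariant factors of ∂_2 are all 1, so H_1 = 0.
  H_2: rank ker ∂_2 − rank ∂_3 = (6 − 5) − 0 = 1, and there is no ∂_3, so H_2 = Z.

As a check, the Euler characteristic is 5 − 9 + 6 = 2, which agrees with 1 − 0 + 1 = 2.

H_0 ≅ Z,  H_1 = 0,  H_2 ≅ Z.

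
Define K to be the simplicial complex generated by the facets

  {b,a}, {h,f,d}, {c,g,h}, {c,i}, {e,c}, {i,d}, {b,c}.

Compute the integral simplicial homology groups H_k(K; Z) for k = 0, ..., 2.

H_0 ≅ Z,  H_1 ≅ Z,  H_2 = 0.

Order the vertices as a < b < c < d < e < f < g < h < i. Listing each simplex with vertices in this order, K has dimension 2 with simplices:

  0-simplices (9): a, b, c, d, e, f, g, h, i
  1-simplices (11): ab, bc, ce, cg, ch, ci, df, dh, di, fh, gh
  2-simplices (2): cgh, dfh

so the chain groups are C_0 ≅ Z^9, C_1 ≅ Z^11, C_2 ≅ Z^2.

∂_1: C_1 → C_0 sends each edge [p,q] (with p < q) to q − p. For instance
  ∂ci = i − c.
As a 9×11 matrix over Z this has rank 8, with invariant factors (1,1,1,1,1,1,1,1).

Boundary ∂_2: C_2 → C_1 acts by ∂[p,q,r] = [q,r] − [p,r] + [p,q]. For instance
  ∂cgh = gh − ch + cg,
  ∂dfh = fh − dh + df.
As a 11×2 matrix over Z this has rank 2, with invariant factors (1,1).

Now H_k = ker ∂_k / im ∂_{k+1}, so:

  H_0: rank C_0 − rank ∂_1 = 9 − 8 = 1, and the invariant factors of ∂_1 are all 1, so H_0 ≅ Z.
  H_1: rank ker ∂_1 − rank ∂_2 = (11 − 8) − 2 = 1, and the invariant factors of ∂_2 are all 1, so H_1 ≅ Z.
  H_2: rank ker ∂_2 − rank ∂_3 = (2 − 2) − 0 = 0, and there is no ∂_3, so H_2 ≅ 0.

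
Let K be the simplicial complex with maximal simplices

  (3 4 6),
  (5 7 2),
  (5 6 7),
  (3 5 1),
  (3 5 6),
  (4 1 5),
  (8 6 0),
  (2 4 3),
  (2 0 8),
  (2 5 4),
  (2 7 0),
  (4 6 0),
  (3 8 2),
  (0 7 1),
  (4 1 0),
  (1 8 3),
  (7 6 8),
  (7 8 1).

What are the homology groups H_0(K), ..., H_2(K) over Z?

H_0 = Z,  H_1 = Z ⊕ Z/2,  H_2 = 0.

We work with the vertex ordering 0 < 1 < 2 < 3 < 4 < 5 < 6 < 7 < 8. The simplices of K, each written with vertices in increasing order, are:

  0-simplices (9): [0], [1], [2], [3], [4], [5], [6], [7], [8]
  1-simplices (27): (27 of them)
  2-simplices (18): [0,1,4], [0,1,7], [0,2,7], [0,2,8], [0,4,6], [0,6,8], [1,3,5], [1,3,8], [1,4,5], [1,7,8], [2,3,4], [2,3,8], [2,4,5], [2,5,7], [3,4,6], [3,5,6], [5,6,7], [6,7,8]

giving chain groups C_0 ≅ Z^9, C_1 ≅ Z^27, C_2 ≅ Z^18.

∂_1: C_1 → C_0 is given by ∂[p,q] = [q] − [p]. For instance
  ∂[4,5] = [5] − [4].
As a 9×27 matrix over Z this has rank 8, with invariant factors (1,1,1,1,1,1,1,1).

The boundary map ∂_2: C_2 → C_1 maps a triangle to the signed sum of its edges. For instance
  ∂[0,4,6] = [4,6] − [0,6] + [0,4],
  ∂[2,4,5] = [4,5] − [2,5] + [2,4].
As a 27×18 matrix over Z this has rank 18, with invariant factors (1,1,1,1,1,1,1,1,1,1,1,1,1,1,1,1,1,2).

Now H_k = ker ∂_k / im ∂_{k+1}, so:

  H_0: rank C_0 − rank ∂_1 = 9 − 8 = 1, and the invariant factors of ∂_1 are all 1, so H_0 ≅ Z.
  H_1: rank ker ∂_1 − rank ∂_2 = (27 − 8) − 18 = 1, and ∂_2 has invariant factor 2 > 1, so H_1 ≅ Z ⊕ Z/2.
  H_2: rank ker ∂_2 − rank ∂_3 = (18 − 18) − 0 = 0, and there is no ∂_3, so H_2 ≅ 0.

As a check, the Euler characteristic is 9 − 27 + 18 = 0, which agrees with 1 − 1 + 0 = 0.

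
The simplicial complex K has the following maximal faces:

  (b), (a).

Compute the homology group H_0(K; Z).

Take the total order a < b on the vertex set. Then K (dimension 0) consists of the simplices:

  0-simplices (2): a, b

Hence C_0 ≅ Z^2.

From H_k ≅ ker(∂_k) / im(∂_{k+1}) we obtain:

  H_0: rank C_0 − rank ∂_1 = 2 − 0 = 2, and there is no ∂_1, so H_0 ≅ Z^2.

H_0 = Z^2.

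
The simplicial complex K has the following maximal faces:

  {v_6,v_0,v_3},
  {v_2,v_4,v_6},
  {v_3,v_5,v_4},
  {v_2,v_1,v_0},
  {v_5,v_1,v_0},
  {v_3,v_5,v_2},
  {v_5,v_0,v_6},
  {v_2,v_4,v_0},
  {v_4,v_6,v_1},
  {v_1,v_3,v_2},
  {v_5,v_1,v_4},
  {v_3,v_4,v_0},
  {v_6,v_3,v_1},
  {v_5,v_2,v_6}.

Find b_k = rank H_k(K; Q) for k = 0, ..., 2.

b_0 = 1, b_1 = 2, b_2 = 1.

Fix the vertex order v_0 < v_1 < v_2 < v_3 < v_4 < v_5 < v_6 and write every simplex with vertices in increasing order. Then dim K = 2 and the simplices of K are:

  0-simplices (7): [v_0], [v_1], [v_2], [v_3], [v_4], [v_5], [v_6]
  1-simplices (21): (21 of them)
  2-simplices (14): (14 of them)

giving chain groups C_0 ≅ Z^7, C_1 ≅ Z^21, C_2 ≅ Z^14.

Boundary ∂_1: C_1 → C_0 is given by ∂[p,q] = [q] − [p]. For instance
  ∂[v_4,v_5] = [v_5] − [v_4].
This gives a 7×21 integer matrix of rank 6; reducing to Smith normal form yields diagonal entries (1,1,1,1,1,1).

Boundary ∂_2: C_2 → C_1 maps a triangle to the signed sum of its edges. For instance
  ∂[v_2,v_4,v_6] = [v_4,v_6] − [v_2,v_6] + [v_2,v_4],
  ∂[v_1,v_4,v_6] = [v_4,v_6] − [v_1,v_6] + [v_1,v_4].
As a 21×14 matrix over Z this has rank 13, with invariant factors (1,1,1,1,1,1,1,1,1,1,1,1,1).

From H_k ≅ ker(∂_k) / im(∂_{k+1}) we obtain:

  H_0: rank C_0 − rank ∂_1 = 7 − 6 = 1, and the invariant factors of ∂_1 are all 1, so H_0 = Z.
  H_1: rank ker ∂_1 − rank ∂_2 = (21 − 6) − 13 = 2, and the invariant factors of ∂_2 are all 1, so H_1 = Z^2.
  H_2: rank ker ∂_2 − rank ∂_3 = (14 − 13) − 0 = 1, and there is no ∂_3, so H_2 = Z.

As a check, the Euler characteristic is 7 − 21 + 14 = 0, which agrees with 1 − 2 + 1 = 0.

Hence the Betti numbers are b_0 = 1, b_1 = 2, b_2 = 1.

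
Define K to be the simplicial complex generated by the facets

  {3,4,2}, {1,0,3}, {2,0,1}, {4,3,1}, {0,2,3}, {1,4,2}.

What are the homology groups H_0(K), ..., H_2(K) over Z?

K has 5 vertices, 9 edges, 6 triangles.
rank ∂_0 = 0, rank ∂_1 = 4 ⇒ b_0 = 5 − 0 − 4 = 1; all invariant factors of ∂_1 are 1 so no torsion. So H_0 ≅ Z.
rank ∂_1 = 4, rank ∂_2 = 5 ⇒ b_1 = 9 − 4 − 5 = 0; all invariant factors of ∂_2 are 1 so no torsion. So H_1 ≅ 0.
rank ∂_2 = 5, rank ∂_3 = 0 ⇒ b_2 = 6 − 5 − 0 = 1. So H_2 ≅ Z.

H_0 ≅ Z,  H_1 = 0,  H_2 ≅ Z.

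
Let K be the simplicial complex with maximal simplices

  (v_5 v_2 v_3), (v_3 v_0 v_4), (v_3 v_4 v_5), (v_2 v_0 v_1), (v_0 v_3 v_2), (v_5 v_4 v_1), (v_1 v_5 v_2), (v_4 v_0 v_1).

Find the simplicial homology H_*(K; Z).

H_0 = Z,  H_1 = 0,  H_2 = Z.

Fix the vertex order v_0 < v_1 < v_2 < v_3 < v_4 < v_5 and write every simplex with vertices in increasing order. Then dim K = 2 and the simplices of K are:

  0-simplices (6): [v_0], [v_1], [v_2], [v_3], [v_4], [v_5]
  1-simplices (12): [v_0,v_1], [v_0,v_2], [v_0,v_3], [v_0,v_4], [v_1,v_2], [v_1,v_4], [v_1,v_5], [v_2,v_3], [v_2,v_5], [v_3,v_4], [v_3,v_5], [v_4,v_5]
  2-simplices (8): [v_0,v_1,v_2], [v_0,v_1,v_4], [v_0,v_2,v_3], [v_0,v_3,v_4], [v_1,v_2,v_5], [v_1,v_4,v_5], [v_2,v_3,v_5], [v_3,v_4,v_5]

giving chain groups C_0 ≅ Z^6, C_1 ≅ Z^12, C_2 ≅ Z^8.

Boundary ∂_1: C_1 → C_0 sends each edge [p,q] (with p < q) to q − p. For instance
  ∂[v_1,v_5] = [v_5] − [v_1].
The 6×12 boundary matrix has rank 5 and Smith normal form diag(1,1,1,1,1).

The boundary map ∂_2: C_2 → C_1 maps a triangle to the signed sum of its edges. For instance
  ∂[v_3,v_4,v_5] = [v_4,v_5] − [v_3,v_5] + [v_3,v_4],
  ∂[v_2,v_3,v_5] = [v_3,v_5] − [v_2,v_5] + [v_2,v_3].
The 12×8 boundary matrix has rank 7 and Smith normal form diag(1,1,1,1,1,1,1).

Now H_k = ker ∂_k / im ∂_{k+1}, so:

  H_0: rank C_0 − rank ∂_1 = 6 − 5 = 1, and the invariant factors of ∂_1 are all 1, so H_0 = Z.
  H_1: rank ker ∂_1 − rank ∂_2 = (12 − 5) − 7 = 0, and the invariant factors of ∂_2 are all 1, so H_1 = 0.
  H_2: rank ker ∂_2 − rank ∂_3 = (8 − 7) − 0 = 1, and there is no ∂_3, so H_2 = Z.

As a check, the Euler characteristic is 6 − 12 + 8 = 2, which agrees with 1 − 0 + 1 = 2.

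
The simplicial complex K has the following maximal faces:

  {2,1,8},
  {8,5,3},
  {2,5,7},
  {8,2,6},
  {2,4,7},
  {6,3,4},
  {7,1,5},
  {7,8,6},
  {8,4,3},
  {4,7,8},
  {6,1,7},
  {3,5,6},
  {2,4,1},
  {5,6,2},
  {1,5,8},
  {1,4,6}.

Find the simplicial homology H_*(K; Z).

H_0 = Z,  H_1 = Z^2,  H_2 = Z.

Take the total order 1 < 2 < 3 < 4 < 5 < 6 < 7 < 8 on the vertex set. Then K (dimension 2) consists of the simplices:

  0-simplices (8): [1], [2], [3], [4], [5], [6], [7], [8]
  1-simplices (24): (24 of them)
  2-simplices (16): [1,2,4], [1,2,8], [1,4,6], [1,5,7], [1,5,8], [1,6,7], [2,4,7], [2,5,6], [2,5,7], [2,6,8], [3,4,6], [3,4,8], [3,5,6], [3,5,8], [4,7,8], [6,7,8]

Hence C_0 ≅ Z^8, C_1 ≅ Z^24, C_2 ≅ Z^16.

∂_1: C_1 → C_0 is given by ∂[p,q] = [q] − [p].
The resulting 8×24 matrix has rank 7, and its Smith normal form has invariant factors (1,1,1,1,1,1,1).

Boundary ∂_2: C_2 → C_1 sends each 2-simplex [p,q,r] to [q,r] − [p,r] + [p,q]. For instance
  ∂[3,5,6] = [5,6] − [3,6] + [3,5],
  ∂[1,2,4] = [2,4] − [1,4] + [1,2].
The resulting 24×16 matrix has rank 15, and its Smith normal form has invariant factors (1,1,1,1,1,1,1,1,1,1,1,1,1,1,1).

From H_k ≅ ker(∂_k) / im(∂_{k+1}) we obtain:

  H_0: rank C_0 − rank ∂_1 = 8 − 7 = 1, and the invariant factors of ∂_1 are all 1, so H_0 = Z.
  H_1: rank ker ∂_1 − rank ∂_2 = (24 − 7) − 15 = 2, and the invariant factors of ∂_2 are all 1, so H_1 = Z^2.
  H_2: rank ker ∂_2 − rank ∂_3 = (16 − 15) − 0 = 1, and there is no ∂_3, so H_2 = Z.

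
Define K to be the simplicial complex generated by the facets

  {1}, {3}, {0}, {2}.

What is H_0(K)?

H_0 = Z^4.

Fix the vertex order 0 < 1 < 2 < 3 and write every simplex with vertices in increasing order. Then dim K = 0 and the simplices of K are:

  0-simplices (4): [0], [1], [2], [3]

so the chain groups are C_0 ≅ Z^4.

Now H_k = ker ∂_k / im ∂_{k+1}, so:

  H_0: rank C_0 − rank ∂_1 = 4 − 0 = 4, and there is no ∂_1, so H_0 = Z^4.

(K is a triangulation of a set of 4 points.)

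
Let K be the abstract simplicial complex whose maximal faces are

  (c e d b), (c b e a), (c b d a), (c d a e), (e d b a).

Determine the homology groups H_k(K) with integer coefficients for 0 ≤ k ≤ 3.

H_0 = Z,  H_1 = 0,  H_2 = 0,  H_3 = Z.

Order the vertices as a < b < c < d < e. Listing each simplex with vertices in this order, K has dimension 3 with simplices:

  0-simplices (5): a, b, c, d, e
  1-simplices (10): ab, ac, ad, ae, bc, bd, be, cd, ce, de
  2-simplices (10): abc, abd, abe, acd, ace, ade, bcd, bce, bde, cde
  3-simplices (5): abcd, abce, abde, acde, bcde

so the chain groups are C_0 ≅ Z^5, C_1 ≅ Z^10, C_2 ≅ Z^10, C_3 ≅ Z^5.

Boundary ∂_1: C_1 → C_0 is given by ∂[p,q] = [q] − [p]. For instance
  ∂cd = d − c.
The resulting 5×10 matrix has rank 4, and its Smith normal form has invariant factors (1,1,1,1).

Boundary ∂_2: C_2 → C_1 acts by ∂[p,q,r] = [q,r] − [p,r] + [p,q]. For instance
  ∂cde = de − ce + cd,
  ∂ace = ce − ae + ac.
The resulting 10×10 matrix has rank 6, and its Smith normal form has invariant factors (1,1,1,1,1,1).

∂_3: C_3 → C_2 sends each 3-simplex σ to the alternating sum Σ_i (−1)^i (σ with its i-th vertex removed). For instance
  ∂abcd = bcd − acd + abd − abc,
  ∂acde = cde − ade + ace − acd.
The resulting 10×5 matrix has rank 4, and its Smith normal form has invariant factors (1,1,1,1).

From H_k ≅ ker(∂_k) / im(∂_{k+1}) we obtain:

  H_0: rank C_0 − rank ∂_1 = 5 − 4 = 1, and the invariant factors of ∂_1 are all 1, so H_0 = Z.
  H_1: rank ker ∂_1 − rank ∂_2 = (10 − 4) − 6 = 0, and the invariant factors of ∂_2 are all 1, so H_1 = 0.
  H_2: rank ker ∂_2 − rank ∂_3 = (10 − 6) − 4 = 0, and the invariant factors of ∂_3 are all 1, so H_2 = 0.
  H_3: rank ker ∂_3 − rank ∂_4 = (5 − 4) − 0 = 1, and there is no ∂_4, so H_3 = Z.

As a check, the Euler characteristic is 5 − 10 + 10 − 5 = 0, which agrees with 1 − 0 + 0 − 1 = 0.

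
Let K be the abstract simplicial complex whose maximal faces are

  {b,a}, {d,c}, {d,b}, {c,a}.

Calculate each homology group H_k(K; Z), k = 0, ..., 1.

We work with the vertex ordering a < b < c < d. The simplices of K, each written with vertices in increasing order, are:

  0-simplices (4): a, b, c, d
  1-simplices (4): ab, ac, bd, cd

giving chain groups C_0 ≅ Z^4, C_1 ≅ Z^4.

∂_1: C_1 → C_0 maps an edge to its endpoints' difference, ∂[p,q] = q − p. For instance
  ∂cd = d − c.
As a 4×4 matrix over Z this has rank 3, with invariant factors (1,1,1).

Reading off H_k = ker ∂_k / im ∂_{k+1}:

  H_0: rank C_0 − rank ∂_1 = 4 − 3 = 1, and the invariant factors of ∂_1 are all 1, so H_0 ≅ Z.
  H_1: rank ker ∂_1 − rank ∂_2 = (4 − 3) − 0 = 1, and there is no ∂_2, so H_1 ≅ Z.

As a check, the Euler characteristic is 4 − 4 = 0, which agrees with 1 − 1 = 0.

H_0 = Z,  H_1 = Z.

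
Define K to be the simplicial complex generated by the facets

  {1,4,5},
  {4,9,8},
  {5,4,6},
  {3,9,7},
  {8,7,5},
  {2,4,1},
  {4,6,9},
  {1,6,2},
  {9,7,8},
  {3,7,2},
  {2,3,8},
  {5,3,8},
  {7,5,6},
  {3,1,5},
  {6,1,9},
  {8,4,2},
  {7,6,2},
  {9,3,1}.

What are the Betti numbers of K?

b_0 = 1, b_1 = 1, b_2 = 0.

Order the vertices as 1 < 2 < 3 < 4 < 5 < 6 < 7 < 8 < 9. Listing each simplex with vertices in this order, K has dimension 2 with simplices:

  0-simplices (9): [1], [2], [3], [4], [5], [6], [7], [8], [9]
  1-simplices (27): (27 of them)
  2-simplices (18): [1,2,4], [1,2,6], [1,3,5], [1,3,9], [1,4,5], [1,6,9], [2,3,7], [2,3,8], [2,4,8], [2,6,7], [3,5,8], [3,7,9], [4,5,6], [4,6,9], [4,8,9], [5,6,7], [5,7,8], [7,8,9]

giving chain groups C_0 ≅ Z^9, C_1 ≅ Z^27, C_2 ≅ Z^18.

Boundary ∂_1: C_1 → C_0 sends each edge [p,q] (with p < q) to q − p.
This gives a 9×27 integer matrix of rank 8; reducing to Smith normal form yields diagonal entries (1,1,1,1,1,1,1,1).

Boundary ∂_2: C_2 → C_1 acts by ∂[p,q,r] = [q,r] − [p,r] + [p,q]. For instance
  ∂[2,3,8] = [3,8] − [2,8] + [2,3],
  ∂[3,7,9] = [7,9] − [3,9] + [3,7].
The resulting 27×18 matrix has rank 18, and its Smith normal form has invariant factors (1,1,1,1,1,1,1,1,1,1,1,1,1,1,1,1,1,2).

From H_k ≅ ker(∂_k) / im(∂_{k+1}) we obtain:

  H_0: rank C_0 − rank ∂_1 = 9 − 8 = 1, and the invariant factors of ∂_1 are all 1, so H_0 = Z.
  H_1: rank ker ∂_1 − rank ∂_2 = (27 − 8) − 18 = 1, and ∂_2 has invariant factor 2 > 1, so H_1 = Z × Z/2.
  H_2: rank ker ∂_2 − rank ∂_3 = (18 − 18) − 0 = 0, and there is no ∂_3, so H_2 = 0.

Hence the Betti numbers are b_0 = 1, b_1 = 1, b_2 = 0.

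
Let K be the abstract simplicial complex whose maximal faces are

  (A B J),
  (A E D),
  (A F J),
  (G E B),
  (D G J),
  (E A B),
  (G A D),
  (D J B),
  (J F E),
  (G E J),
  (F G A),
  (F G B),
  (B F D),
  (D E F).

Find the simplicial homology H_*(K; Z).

Fix the vertex order A < B < D < E < F < G < J and write every simplex with vertices in increasing order. Then dim K = 2 and the simplices of K are:

  0-simplices (7): A, B, D, E, F, G, J
  1-simplices (21): AB, AD, AE, AF, AG, AJ, BD, BE, BF, BG, BJ, DE, DF, DG, DJ, EF, EG, EJ, FG, FJ, GJ
  2-simplices (14): ABE, ABJ, ADE, ADG, AFG, AFJ, BDF, BDJ, BEG, BFG, DEF, DGJ, EFJ, EGJ

giving chain groups C_0 ≅ Z^7, C_1 ≅ Z^21, C_2 ≅ Z^14.

∂_1: C_1 → C_0 is given by ∂[p,q] = [q] − [p].
This gives a 7×21 integer matrix of rank 6; reducing to Smith normal form yields diagonal entries (1,1,1,1,1,1).

The boundary map ∂_2: C_2 → C_1 maps a triangle to the signed sum of its edges. For instance
  ∂AFG = FG − AG + AF,
  ∂DEF = EF − DF + DE.
The resulting 21×14 matrix has rank 13, and its Smith normal form has invariant factors (1,1,1,1,1,1,1,1,1,1,1,1,1).

Computing H_k = (kernel of ∂_k) / (image of ∂_{k+1}):

  H_0: rank C_0 − rank ∂_1 = 7 − 6 = 1, and the invariant factors of ∂_1 are all 1, so H_0 ≅ Z.
  H_1: rank ker ∂_1 − rank ∂_2 = (21 − 6) − 13 = 2, and the invariant factors of ∂_2 are all 1, so H_1 ≅ Z^2.
  H_2: rank ker ∂_2 − rank ∂_3 = (14 − 13) − 0 = 1, and there is no ∂_3, so H_2 ≅ Z.

H_0 = Z,  H_1 = Z^2,  H_2 = Z.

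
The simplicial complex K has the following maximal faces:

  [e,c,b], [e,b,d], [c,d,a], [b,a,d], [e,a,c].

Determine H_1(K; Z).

Fix the vertex order a < b < c < d < e and write every simplex with vertices in increasing order. Then dim K = 2 and the simplices of K are:

  0-simplices (5): a, b, c, d, e
  1-simplices (10): ab, ac, ad, ae, bc, bd, be, cd, ce, de
  2-simplices (5): abd, acd, ace, bce, bde

giving chain groups C_0 ≅ Z^5, C_1 ≅ Z^10, C_2 ≅ Z^5.

Boundary ∂_1: C_1 → C_0 sends each edge [p,q] (with p < q) to q − p. For instance
  ∂ad = d − a.
The resulting 5×10 matrix has rank 4, and its Smith normal form has invariant factors (1,1,1,1).

∂_2: C_2 → C_1 maps a triangle to the signed sum of its edges. For instance
  ∂abd = bd − ad + ab,
  ∂bce = ce − be + bc.
The resulting 10×5 matrix has rank 5, and its Smith normal form has invariant factors (1,1,1,1,1).

Reading off H_k = ker ∂_k / im ∂_{k+1}:

  H_1: rank ker ∂_1 − rank ∂_2 = (10 − 4) − 5 = 1, and the invariant factors of ∂_2 are all 1, so H_1 ≅ Z.

H_1 = Z.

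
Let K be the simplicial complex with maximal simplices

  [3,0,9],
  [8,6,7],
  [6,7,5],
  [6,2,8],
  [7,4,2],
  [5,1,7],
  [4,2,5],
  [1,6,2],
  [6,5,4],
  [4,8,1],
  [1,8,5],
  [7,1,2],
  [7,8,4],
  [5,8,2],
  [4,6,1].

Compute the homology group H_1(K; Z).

Take the total order 0 < 1 < 2 < 3 < 4 < 5 < 6 < 7 < 8 < 9 on the vertex set. Then K (dimension 2) consists of the simplices:

  0-simplices (10): [0], [1], [2], [3], [4], [5], [6], [7], [8], [9]
  1-simplices (24): (24 of them)
  2-simplices (15): [0,3,9], [1,2,6], [1,2,7], [1,4,6], [1,4,8], [1,5,7], [1,5,8], [2,4,5], [2,4,7], [2,5,8], [2,6,8], [4,5,6], [4,7,8], [5,6,7], [6,7,8]

Hence C_0 ≅ Z^10, C_1 ≅ Z^24, C_2 ≅ Z^15.

Boundary ∂_1: C_1 → C_0 is given by ∂[p,q] = [q] − [p].
The 10×24 boundary matrix has rank 8 and Smith normal form diag(1,1,1,1,1,1,1,1).

∂_2: C_2 → C_1 maps a triangle to the signed sum of its edges. For instance
  ∂[2,4,5] = [4,5] − [2,5] + [2,4],
  ∂[1,5,7] = [5,7] − [1,7] + [1,5].
As a 24×15 matrix over Z this has rank 14, with invariant factors (1,1,1,1,1,1,1,1,1,1,1,1,1,1).

Now H_k = ker ∂_k / im ∂_{k+1}, so:

  H_1: rank ker ∂_1 − rank ∂_2 = (24 − 8) − 14 = 2, and the invariant factors of ∂_2 are all 1, so H_1 = Z^2.

H_1 = Z^2.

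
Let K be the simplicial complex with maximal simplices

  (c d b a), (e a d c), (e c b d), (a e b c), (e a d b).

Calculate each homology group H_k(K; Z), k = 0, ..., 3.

Order the vertices as a < b < c < d < e. Listing each simplex with vertices in this order, K has dimension 3 with simplices:

  0-simplices (5): a, b, c, d, e
  1-simplices (10): ab, ac, ad, ae, bc, bd, be, cd, ce, de
  2-simplices (10): abc, abd, abe, acd, ace, ade, bcd, bce, bde, cde
  3-simplices (5): abcd, abce, abde, acde, bcde

so the chain groups are C_0 ≅ Z^5, C_1 ≅ Z^10, C_2 ≅ Z^10, C_3 ≅ Z^5.

∂_1: C_1 → C_0 is given by ∂[p,q] = [q] − [p]. For instance
  ∂ae = e − a.
This gives a 5×10 integer matrix of rank 4; reducing to Smith normal form yields diagonal entries (1,1,1,1).

The boundary map ∂_2: C_2 → C_1 sends each 2-simplex [p,q,r] to [q,r] − [p,r] + [p,q]. For instance
  ∂ace = ce − ae + ac,
  ∂bce = ce − be + bc.
The 10×10 boundary matrix has rank 6 and Smith normal form diag(1,1,1,1,1,1).

Boundary ∂_3: C_3 → C_2 sends each 3-simplex σ to the alternating sum Σ_i (−1)^i (σ with its i-th vertex removed). For instance
  ∂abde = bde − ade + abe − abd,
  ∂abcd = bcd − acd + abd − abc.
The resulting 10×5 matrix has rank 4, and its Smith normal form has invariant factors (1,1,1,1).

Computing H_k = (kernel of ∂_k) / (image of ∂_{k+1}):

  H_0: rank C_0 − rank ∂_1 = 5 − 4 = 1, and the invariant factors of ∂_1 are all 1, so H_0 = Z.
  H_1: rank ker ∂_1 − rank ∂_2 = (10 − 4) − 6 = 0, and the invariant factors of ∂_2 are all 1, so H_1 = 0.
  H_2: rank ker ∂_2 − rank ∂_3 = (10 − 6) − 4 = 0, and the invariant factors of ∂_3 are all 1, so H_2 = 0.
  H_3: rank ker ∂_3 − rank ∂_4 = (5 − 4) − 0 = 1, and there is no ∂_4, so H_3 = Z.

As a check, the Euler characteristic is 5 − 10 + 10 − 5 = 0, which agrees with 1 − 0 + 0 − 1 = 0.

H_0 ≅ Z,  H_1 = 0,  H_2 = 0,  H_3 ≅ Z.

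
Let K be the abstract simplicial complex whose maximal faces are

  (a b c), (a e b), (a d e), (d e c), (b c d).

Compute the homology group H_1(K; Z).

We work with the vertex ordering a < b < c < d < e. The simplices of K, each written with vertices in increasing order, are:

  0-simplices (5): a, b, c, d, e
  1-simplices (10): ab, ac, ad, ae, bc, bd, be, cd, ce, de
  2-simplices (5): abc, abe, ade, bcd, cde

Hence C_0 ≅ Z^5, C_1 ≅ Z^10, C_2 ≅ Z^5.

∂_1: C_1 → C_0 maps an edge to its endpoints' difference, ∂[p,q] = q − p.
This gives a 5×10 integer matrix of rank 4; reducing to Smith normal form yields diagonal entries (1,1,1,1).

∂_2: C_2 → C_1 acts by ∂[p,q,r] = [q,r] − [p,r] + [p,q]. For instance
  ∂abe = be − ae + ab,
  ∂abc = bc − ac + ab.
The resulting 10×5 matrix has rank 5, and its Smith normal form has invariant factors (1,1,1,1,1).

Reading off H_k = ker ∂_k / im ∂_{k+1}:

  H_1: rank ker ∂_1 − rank ∂_2 = (10 − 4) − 5 = 1, and the invariant factors of ∂_2 are all 1, so H_1 = Z.

H_1 ≅ Z.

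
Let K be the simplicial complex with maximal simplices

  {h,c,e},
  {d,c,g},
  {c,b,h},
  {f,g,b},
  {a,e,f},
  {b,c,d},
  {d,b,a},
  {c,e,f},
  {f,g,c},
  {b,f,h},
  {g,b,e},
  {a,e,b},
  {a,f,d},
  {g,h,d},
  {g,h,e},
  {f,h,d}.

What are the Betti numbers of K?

Order the vertices as a < b < c < d < e < f < g < h. Listing each simplex with vertices in this order, K has dimension 2 with simplices:

  0-simplices (8): a, b, c, d, e, f, g, h
  1-simplices (24): ab, ad, ae, af, bc, bd, be, bf, bg, bh, cd, ce, cf, cg, ch, df, dg, dh, ef, eg, eh, fg, fh, gh
  2-simplices (16): abd, abe, adf, aef, bcd, bch, beg, bfg, bfh, cdg, cef, ceh, cfg, dfh, dgh, egh

so the chain groups are C_0 ≅ Z^8, C_1 ≅ Z^24, C_2 ≅ Z^16.

Boundary ∂_1: C_1 → C_0 sends each edge [p,q] (with p < q) to q − p. For instance
  ∂df = f − d.
As a 8×24 matrix over Z this has rank 7, with invariant factors (1,1,1,1,1,1,1).

∂_2: C_2 → C_1 acts by ∂[p,q,r] = [q,r] − [p,r] + [p,q]. For instance
  ∂abd = bd − ad + ab,
  ∂beg = eg − bg + be.
The resulting 24×16 matrix has rank 15, and its Smith normal form has invariant factors (1,1,1,1,1,1,1,1,1,1,1,1,1,1,1).

Computing H_k = (kernel of ∂_k) / (image of ∂_{k+1}):

  H_0: rank C_0 − rank ∂_1 = 8 − 7 = 1, and the invariant factors of ∂_1 are all 1, so H_0 ≅ Z.
  H_1: rank ker ∂_1 − rank ∂_2 = (24 − 7) − 15 = 2, and the invariant factors of ∂_2 are all 1, so H_1 ≅ Z^2.
  H_2: rank ker ∂_2 − rank ∂_3 = (16 − 15) − 0 = 1, and there is no ∂_3, so H_2 ≅ Z.

As a check, the Euler characteristic is 8 − 24 + 16 = 0, which agrees with 1 − 2 + 1 = 0.
(K is a triangulation of the torus T^2.)

Hence the Betti numbers are b_0 = 1, b_1 = 2, b_2 = 1.

b_0 = 1, b_1 = 2, b_2 = 1.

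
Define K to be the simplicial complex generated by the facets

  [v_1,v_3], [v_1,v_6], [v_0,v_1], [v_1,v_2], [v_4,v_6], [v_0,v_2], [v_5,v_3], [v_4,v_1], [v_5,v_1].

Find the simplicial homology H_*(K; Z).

K has 7 vertices, 9 edges.
rank ∂_0 = 0, rank ∂_1 = 6 ⇒ b_0 = 7 − 0 − 6 = 1; all invariant factors of ∂_1 are 1 so no torsion. So H_0 = Z.
rank ∂_1 = 6, rank ∂_2 = 0 ⇒ b_1 = 9 − 6 − 0 = 3. So H_1 = Z^3.

H_0 = Z,  H_1 = Z^3.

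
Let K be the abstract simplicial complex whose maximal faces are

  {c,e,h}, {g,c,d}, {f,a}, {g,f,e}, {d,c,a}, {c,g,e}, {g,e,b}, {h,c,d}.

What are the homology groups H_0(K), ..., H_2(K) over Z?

Order the vertices as a < b < c < d < e < f < g < h. Listing each simplex with vertices in this order, K has dimension 2 with simplices:

  0-simplices (8): a, b, c, d, e, f, g, h
  1-simplices (15): ac, ad, af, be, bg, cd, ce, cg, ch, dg, dh, ef, eg, eh, fg
  2-simplices (7): acd, beg, cdg, cdh, ceg, ceh, efg

giving chain groups C_0 ≅ Z^8, C_1 ≅ Z^15, C_2 ≅ Z^7.

The boundary map ∂_1: C_1 → C_0 is given by ∂[p,q] = [q] − [p]. For instance
  ∂eg = g − e.
This gives a 8×15 integer matrix of rank 7; reducing to Smith normal form yields diagonal entries (1,1,1,1,1,1,1).

∂_2: C_2 → C_1 maps a triangle to the signed sum of its edges. For instance
  ∂efg = fg − eg + ef,
  ∂beg = eg − bg + be.
The resulting 15×7 matrix has rank 7, and its Smith normal form has invariant factors (1,1,1,1,1,1,1).

From H_k ≅ ker(∂_k) / im(∂_{k+1}) we obtain:

  H_0: rank C_0 − rank ∂_1 = 8 − 7 = 1, and the invariant factors of ∂_1 are all 1, so H_0 = Z.
  H_1: rank ker ∂_1 − rank ∂_2 = (15 − 7) − 7 = 1, and the invariant factors of ∂_2 are all 1, so H_1 = Z.
  H_2: rank ker ∂_2 − rank ∂_3 = (7 − 7) − 0 = 0, and there is no ∂_3, so H_2 = 0.

As a check, the Euler characteristic is 8 − 15 + 7 = 0, which agrees with 1 − 1 + 0 = 0.

H_0 = Z,  H_1 = Z,  H_2 = 0.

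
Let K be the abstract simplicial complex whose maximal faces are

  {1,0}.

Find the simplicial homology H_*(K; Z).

Order the vertices as 0 < 1. Listing each simplex with vertices in this order, K has dimension 1 with simplices:

  0-simplices (2): [0], [1]
  1-simplices (1): [0,1]

giving chain groups C_0 ≅ Z^2, C_1 ≅ Z^1.

The boundary map ∂_1: C_1 → C_0 sends each edge [p,q] (with p < q) to q − p. For instance
  ∂[0,1] = [1] − [0].
The 2×1 boundary matrix has rank 1 and Smith normal form diag(1).

Reading off H_k = ker ∂_k / im ∂_{k+1}:

  H_0: rank C_0 − rank ∂_1 = 2 − 1 = 1, and the invariant factors of ∂_1 are all 1, so H_0 = Z.
  H_1: rank ker ∂_1 − rank ∂_2 = (1 − 1) − 0 = 0, and there is no ∂_2, so H_1 = 0.

As a check, the Euler characteristic is 2 − 1 = 1, which agrees with 1 − 0 = 1.
(K is a triangulation of the 1-simplex.)

H_0 = Z,  H_1 = 0.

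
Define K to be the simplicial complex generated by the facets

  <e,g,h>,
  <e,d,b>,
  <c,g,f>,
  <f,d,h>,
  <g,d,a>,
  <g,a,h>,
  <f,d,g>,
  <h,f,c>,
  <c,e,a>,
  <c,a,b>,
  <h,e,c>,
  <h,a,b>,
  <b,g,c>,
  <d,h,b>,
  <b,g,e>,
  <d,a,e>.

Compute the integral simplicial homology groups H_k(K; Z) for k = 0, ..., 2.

H_0 = Z,  H_1 = Z^2,  H_2 = Z.

Order the vertices as a < b < c < d < e < f < g < h. Listing each simplex with vertices in this order, K has dimension 2 with simplices:

  0-simplices (8): a, b, c, d, e, f, g, h
  1-simplices (24): ab, ac, ad, ae, ag, ah, bc, bd, be, bg, bh, ce, cf, cg, ch, de, df, dg, dh, eg, eh, fg, fh, gh
  2-simplices (16): abc, abh, ace, ade, adg, agh, bcg, bde, bdh, beg, ceh, cfg, cfh, dfg, dfh, egh

Hence C_0 ≅ Z^8, C_1 ≅ Z^24, C_2 ≅ Z^16.

Boundary ∂_1: C_1 → C_0 is given by ∂[p,q] = [q] − [p]. For instance
  ∂eg = g − e.
This gives a 8×24 integer matrix of rank 7; reducing to Smith normal form yields diagonal entries (1,1,1,1,1,1,1).

∂_2: C_2 → C_1 maps a triangle to the signed sum of its edges. For instance
  ∂ceh = eh − ch + ce,
  ∂agh = gh − ah + ag.
This gives a 24×16 integer matrix of rank 15; reducing to Smith normal form yields diagonal entries (1,1,1,1,1,1,1,1,1,1,1,1,1,1,1).

From H_k ≅ ker(∂_k) / im(∂_{k+1}) we obtain:

  H_0: rank C_0 − rank ∂_1 = 8 − 7 = 1, and the invariant factors of ∂_1 are all 1, so H_0 = Z.
  H_1: rank ker ∂_1 − rank ∂_2 = (24 − 7) − 15 = 2, and the invariant factors of ∂_2 are all 1, so H_1 = Z^2.
  H_2: rank ker ∂_2 − rank ∂_3 = (16 − 15) − 0 = 1, and there is no ∂_3, so H_2 = Z.

As a check, the Euler characteristic is 8 − 24 + 16 = 0, which agrees with 1 − 2 + 1 = 0.
(K is a triangulation of the torus T^2.)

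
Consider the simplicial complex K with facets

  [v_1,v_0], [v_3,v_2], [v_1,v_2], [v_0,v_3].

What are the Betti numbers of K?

b_0 = 1, b_1 = 1.

Order the vertices as v_0 < v_1 < v_2 < v_3. Listing each simplex with vertices in this order, K has dimension 1 with simplices:

  0-simplices (4): [v_0], [v_1], [v_2], [v_3]
  1-simplices (4): [v_0,v_1], [v_0,v_3], [v_1,v_2], [v_2,v_3]

so the chain groups are C_0 ≅ Z^4, C_1 ≅ Z^4.

∂_1: C_1 → C_0 is given by ∂[p,q] = [q] − [p]. For instance
  ∂[v_1,v_2] = [v_2] − [v_1].
As a 4×4 matrix over Z this has rank 3, with invariant factors (1,1,1).

Now H_k = ker ∂_k / im ∂_{k+1}, so:

  H_0: rank C_0 − rank ∂_1 = 4 − 3 = 1, and the invariant factors of ∂_1 are all 1, so H_0 = Z.
  H_1: rank ker ∂_1 − rank ∂_2 = (4 − 3) − 0 = 1, and there is no ∂_2, so H_1 = Z.

As a check, the Euler characteristic is 4 − 4 = 0, which agrees with 1 − 1 = 0.
(K is a triangulation of the circle S^1.)

Hence the Betti numbers are b_0 = 1, b_1 = 1.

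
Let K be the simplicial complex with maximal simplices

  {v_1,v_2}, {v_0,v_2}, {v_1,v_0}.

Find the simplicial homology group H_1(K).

H_1 = Z.

Fix the vertex order v_0 < v_1 < v_2 and write every simplex with vertices in increasing order. Then dim K = 1 and the simplices of K are:

  0-simplices (3): [v_0], [v_1], [v_2]
  1-simplices (3): [v_0,v_1], [v_0,v_2], [v_1,v_2]

so the chain groups are C_0 ≅ Z^3, C_1 ≅ Z^3.

∂_1: C_1 → C_0 maps an edge to its endpoints' difference, ∂[p,q] = q − p.
This gives a 3×3 integer matrix of rank 2; reducing to Smith normal form yields diagonal entries (1,1).

Computing H_k = (kernel of ∂_k) / (image of ∂_{k+1}):

  H_1: rank ker ∂_1 − rank ∂_2 = (3 − 2) − 0 = 1, and there is no ∂_2, so H_1 = Z.

(K is a triangulation of the circle S^1.)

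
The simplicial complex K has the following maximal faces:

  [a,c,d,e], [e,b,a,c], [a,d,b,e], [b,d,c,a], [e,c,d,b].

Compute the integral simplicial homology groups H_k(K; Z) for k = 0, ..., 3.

Fix the vertex order a < b < c < d < e and write every simplex with vertices in increasing order. Then dim K = 3 and the simplices of K are:

  0-simplices (5): a, b, c, d, e
  1-simplices (10): ab, ac, ad, ae, bc, bd, be, cd, ce, de
  2-simplices (10): abc, abd, abe, acd, ace, ade, bcd, bce, bde, cde
  3-simplices (5): abcd, abce, abde, acde, bcde

Hence C_0 ≅ Z^5, C_1 ≅ Z^10, C_2 ≅ Z^10, C_3 ≅ Z^5.

∂_1: C_1 → C_0 maps an edge to its endpoints' difference, ∂[p,q] = q − p. For instance
  ∂ce = e − c.
The 5×10 boundary matrix has rank 4 and Smith normal form diag(1,1,1,1).

Boundary ∂_2: C_2 → C_1 sends each 2-simplex [p,q,r] to [q,r] − [p,r] + [p,q]. For instance
  ∂abe = be − ae + ab,
  ∂bce = ce − be + bc.
The 10×10 boundary matrix has rank 6 and Smith normal form diag(1,1,1,1,1,1).

The boundary map ∂_3: C_3 → C_2 sends each 3-simplex σ to the alternating sum Σ_i (−1)^i (σ with its i-th vertex removed). For instance
  ∂bcde = cde − bde + bce − bcd,
  ∂acde = cde − ade + ace − acd.
The resulting 10×5 matrix has rank 4, and its Smith normal form has invariant factors (1,1,1,1).

From H_k ≅ ker(∂_k) / im(∂_{k+1}) we obtain:

  H_0: rank C_0 − rank ∂_1 = 5 − 4 = 1, and the invariant factors of ∂_1 are all 1, so H_0 ≅ Z.
  H_1: rank ker ∂_1 − rank ∂_2 = (10 − 4) − 6 = 0, and the invariant factors of ∂_2 are all 1, so H_1 ≅ 0.
  H_2: rank ker ∂_2 − rank ∂_3 = (10 − 6) − 4 = 0, and the invariant factors of ∂_3 are all 1, so H_2 ≅ 0.
  H_3: rank ker ∂_3 − rank ∂_4 = (5 − 4) − 0 = 1, and there is no ∂_4, so H_3 ≅ Z.

(K is a triangulation of the 3-sphere S^3.)

H_0 ≅ Z,  H_1 = 0,  H_2 = 0,  H_3 ≅ Z.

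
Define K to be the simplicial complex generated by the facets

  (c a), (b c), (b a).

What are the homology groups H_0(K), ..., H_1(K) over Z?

Take the total order a < b < c on the vertex set. Then K (dimension 1) consists of the simplices:

  0-simplices (3): a, b, c
  1-simplices (3): ab, ac, bc

giving chain groups C_0 ≅ Z^3, C_1 ≅ Z^3.

The boundary map ∂_1: C_1 → C_0 sends each edge [p,q] (with p < q) to q − p. For instance
  ∂ac = c − a.
The resulting 3×3 matrix has rank 2, and its Smith normal form has invariant factors (1,1).

Reading off H_k = ker ∂_k / im ∂_{k+1}:

  H_0: rank C_0 − rank ∂_1 = 3 − 2 = 1, and the invariant factors of ∂_1 are all 1, so H_0 ≅ Z.
  H_1: rank ker ∂_1 − rank ∂_2 = (3 − 2) − 0 = 1, and there is no ∂_2, so H_1 ≅ Z.

As a check, the Euler characteristic is 3 − 3 = 0, which agrees with 1 − 1 = 0.

H_0 ≅ Z,  H_1 ≅ Z.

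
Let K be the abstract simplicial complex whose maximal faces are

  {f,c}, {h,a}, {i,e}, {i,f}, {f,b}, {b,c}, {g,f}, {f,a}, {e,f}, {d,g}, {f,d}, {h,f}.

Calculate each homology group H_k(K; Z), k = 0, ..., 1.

H_0 = Z,  H_1 = Z^4.

Order the vertices as a < b < c < d < e < f < g < h < i. Listing each simplex with vertices in this order, K has dimension 1 with simplices:

  0-simplices (9): a, b, c, d, e, f, g, h, i
  1-simplices (12): af, ah, bc, bf, cf, df, dg, ef, ei, fg, fh, fi

Hence C_0 ≅ Z^9, C_1 ≅ Z^12.

Boundary ∂_1: C_1 → C_0 sends each edge [p,q] (with p < q) to q − p. For instance
  ∂ei = i − e.
This gives a 9×12 integer matrix of rank 8; reducing to Smith normal form yields diagonal entries (1,1,1,1,1,1,1,1).

Reading off H_k = ker ∂_k / im ∂_{k+1}:

  H_0: rank C_0 − rank ∂_1 = 9 − 8 = 1, and the invariant factors of ∂_1 are all 1, so H_0 ≅ Z.
  H_1: rank ker ∂_1 − rank ∂_2 = (12 − 8) − 0 = 4, and there is no ∂_2, so H_1 ≅ Z^4.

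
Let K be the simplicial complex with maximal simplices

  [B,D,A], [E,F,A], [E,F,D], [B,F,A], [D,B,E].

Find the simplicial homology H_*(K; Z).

Order the vertices as A < B < D < E < F. Listing each simplex with vertices in this order, K has dimension 2 with simplices:

  0-simplices (5): A, B, D, E, F
  1-simplices (10): AB, AD, AE, AF, BD, BE, BF, DE, DF, EF
  2-simplices (5): ABD, ABF, AEF, BDE, DEF

Hence C_0 ≅ Z^5, C_1 ≅ Z^10, C_2 ≅ Z^5.

Boundary ∂_1: C_1 → C_0 is given by ∂[p,q] = [q] − [p]. For instance
  ∂BF = F − B.
The 5×10 boundary matrix has rank 4 and Smith normal form diag(1,1,1,1).

∂_2: C_2 → C_1 maps a triangle to the signed sum of its edges. For instance
  ∂ABF = BF − AF + AB,
  ∂DEF = EF − DF + DE.
The 10×5 boundary matrix has rank 5 and Smith normal form diag(1,1,1,1,1).

Computing H_k = (kernel of ∂_k) / (image of ∂_{k+1}):

  H_0: rank C_0 − rank ∂_1 = 5 − 4 = 1, and the invariant factors of ∂_1 are all 1, so H_0 ≅ Z.
  H_1: rank ker ∂_1 − rank ∂_2 = (10 − 4) − 5 = 1, and the invariant factors of ∂_2 are all 1, so H_1 ≅ Z.
  H_2: rank ker ∂_2 − rank ∂_3 = (5 − 5) − 0 = 0, and there is no ∂_3, so H_2 ≅ 0.

H_0 = Z,  H_1 = Z,  H_2 = 0.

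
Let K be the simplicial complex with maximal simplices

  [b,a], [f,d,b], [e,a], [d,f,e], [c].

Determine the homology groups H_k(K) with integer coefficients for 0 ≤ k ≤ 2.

We work with the vertex ordering a < b < c < d < e < f. The simplices of K, each written with vertices in increasing order, are:

  0-simplices (6): a, b, c, d, e, f
  1-simplices (7): ab, ae, bd, bf, de, df, ef
  2-simplices (2): bdf, def

giving chain groups C_0 ≅ Z^6, C_1 ≅ Z^7, C_2 ≅ Z^2.

The boundary map ∂_1: C_1 → C_0 is given by ∂[p,q] = [q] − [p].
As a 6×7 matrix over Z this has rank 4, with invariant factors (1,1,1,1).

Boundary ∂_2: C_2 → C_1 acts by ∂[p,q,r] = [q,r] − [p,r] + [p,q]. For instance
  ∂def = ef − df + de,
  ∂bdf = df − bf + bd.
This gives a 7×2 integer matrix of rank 2; reducing to Smith normal form yields diagonal entries (1,1).

Computing H_k = (kernel of ∂_k) / (image of ∂_{k+1}):

  H_0: rank C_0 − rank ∂_1 = 6 − 4 = 2, and the invariant factors of ∂_1 are all 1, so H_0 = Z^2.
  H_1: rank ker ∂_1 − rank ∂_2 = (7 − 4) − 2 = 1, and the invariant factors of ∂_2 are all 1, so H_1 = Z.
  H_2: rank ker ∂_2 − rank ∂_3 = (2 − 2) − 0 = 0, and there is no ∂_3, so H_2 = 0.

H_0 ≅ Z^2,  H_1 ≅ Z,  H_2 = 0.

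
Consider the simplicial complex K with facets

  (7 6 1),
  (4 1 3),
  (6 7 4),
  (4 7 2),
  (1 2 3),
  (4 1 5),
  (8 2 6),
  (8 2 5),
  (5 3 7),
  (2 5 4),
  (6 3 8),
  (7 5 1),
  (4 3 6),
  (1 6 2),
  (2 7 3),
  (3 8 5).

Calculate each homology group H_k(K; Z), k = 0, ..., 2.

H_0 ≅ Z,  H_1 ≅ Z^2,  H_2 ≅ Z.

Order the vertices as 1 < 2 < 3 < 4 < 5 < 6 < 7 < 8. Listing each simplex with vertices in this order, K has dimension 2 with simplices:

  0-simplices (8): [1], [2], [3], [4], [5], [6], [7], [8]
  1-simplices (24): (24 of them)
  2-simplices (16): [1,2,3], [1,2,6], [1,3,4], [1,4,5], [1,5,7], [1,6,7], [2,3,7], [2,4,5], [2,4,7], [2,5,8], [2,6,8], [3,4,6], [3,5,7], [3,5,8], [3,6,8], [4,6,7]

giving chain groups C_0 ≅ Z^8, C_1 ≅ Z^24, C_2 ≅ Z^16.

The boundary map ∂_1: C_1 → C_0 sends each edge [p,q] (with p < q) to q − p.
The 8×24 boundary matrix has rank 7 and Smith normal form diag(1,1,1,1,1,1,1).

The boundary map ∂_2: C_2 → C_1 maps a triangle to the signed sum of its edges. For instance
  ∂[2,6,8] = [6,8] − [2,8] + [2,6],
  ∂[2,5,8] = [5,8] − [2,8] + [2,5].
As a 24×16 matrix over Z this has rank 15, with invariant factors (1,1,1,1,1,1,1,1,1,1,1,1,1,1,1).

From H_k ≅ ker(∂_k) / im(∂_{k+1}) we obtain:

  H_0: rank C_0 − rank ∂_1 = 8 − 7 = 1, and the invariant factors of ∂_1 are all 1, so H_0 = Z.
  H_1: rank ker ∂_1 − rank ∂_2 = (24 − 7) − 15 = 2, and the invariant factors of ∂_2 are all 1, so H_1 = Z^2.
  H_2: rank ker ∂_2 − rank ∂_3 = (16 − 15) − 0 = 1, and there is no ∂_3, so H_2 = Z.

(K is a triangulation of the torus T^2.)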